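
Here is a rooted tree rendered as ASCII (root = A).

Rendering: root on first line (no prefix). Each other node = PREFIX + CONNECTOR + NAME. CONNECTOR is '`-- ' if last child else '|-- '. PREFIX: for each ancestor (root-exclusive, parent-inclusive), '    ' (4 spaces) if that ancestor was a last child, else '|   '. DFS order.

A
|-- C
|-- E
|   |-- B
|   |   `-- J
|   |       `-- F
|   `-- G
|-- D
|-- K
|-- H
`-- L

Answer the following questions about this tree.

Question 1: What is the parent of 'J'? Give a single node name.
Answer: B

Derivation:
Scan adjacency: J appears as child of B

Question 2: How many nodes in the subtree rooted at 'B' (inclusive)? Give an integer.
Subtree rooted at B contains: B, F, J
Count = 3

Answer: 3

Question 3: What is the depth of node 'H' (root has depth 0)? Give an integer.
Path from root to H: A -> H
Depth = number of edges = 1

Answer: 1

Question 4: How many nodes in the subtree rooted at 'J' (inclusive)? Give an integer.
Answer: 2

Derivation:
Subtree rooted at J contains: F, J
Count = 2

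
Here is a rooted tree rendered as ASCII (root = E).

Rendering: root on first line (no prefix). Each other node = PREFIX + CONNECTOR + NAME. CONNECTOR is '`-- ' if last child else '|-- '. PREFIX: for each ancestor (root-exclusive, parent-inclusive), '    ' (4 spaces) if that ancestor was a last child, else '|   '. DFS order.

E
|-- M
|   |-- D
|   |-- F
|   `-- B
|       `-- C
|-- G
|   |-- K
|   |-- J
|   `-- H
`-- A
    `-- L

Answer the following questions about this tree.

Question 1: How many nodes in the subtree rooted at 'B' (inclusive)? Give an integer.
Answer: 2

Derivation:
Subtree rooted at B contains: B, C
Count = 2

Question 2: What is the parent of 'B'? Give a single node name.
Scan adjacency: B appears as child of M

Answer: M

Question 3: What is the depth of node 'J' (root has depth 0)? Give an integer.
Answer: 2

Derivation:
Path from root to J: E -> G -> J
Depth = number of edges = 2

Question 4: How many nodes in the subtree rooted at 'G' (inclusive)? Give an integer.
Answer: 4

Derivation:
Subtree rooted at G contains: G, H, J, K
Count = 4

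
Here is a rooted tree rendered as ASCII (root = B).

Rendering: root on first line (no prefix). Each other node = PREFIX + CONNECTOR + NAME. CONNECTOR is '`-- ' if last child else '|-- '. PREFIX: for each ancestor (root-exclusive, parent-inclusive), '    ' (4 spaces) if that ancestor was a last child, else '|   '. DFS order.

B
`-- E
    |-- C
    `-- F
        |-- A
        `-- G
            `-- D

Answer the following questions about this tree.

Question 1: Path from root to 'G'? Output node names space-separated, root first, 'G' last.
Walk down from root: B -> E -> F -> G

Answer: B E F G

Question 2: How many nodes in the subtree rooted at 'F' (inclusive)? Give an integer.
Answer: 4

Derivation:
Subtree rooted at F contains: A, D, F, G
Count = 4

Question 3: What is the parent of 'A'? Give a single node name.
Scan adjacency: A appears as child of F

Answer: F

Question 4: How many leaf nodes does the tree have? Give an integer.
Leaves (nodes with no children): A, C, D

Answer: 3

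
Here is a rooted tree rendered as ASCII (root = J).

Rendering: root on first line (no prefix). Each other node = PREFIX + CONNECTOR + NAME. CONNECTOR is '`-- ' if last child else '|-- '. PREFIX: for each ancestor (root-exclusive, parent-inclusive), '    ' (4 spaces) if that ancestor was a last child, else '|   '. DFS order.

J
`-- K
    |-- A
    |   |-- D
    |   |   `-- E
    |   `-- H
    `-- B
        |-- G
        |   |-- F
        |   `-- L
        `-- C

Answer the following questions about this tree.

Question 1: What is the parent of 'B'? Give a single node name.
Answer: K

Derivation:
Scan adjacency: B appears as child of K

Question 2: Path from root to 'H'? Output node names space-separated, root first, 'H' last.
Answer: J K A H

Derivation:
Walk down from root: J -> K -> A -> H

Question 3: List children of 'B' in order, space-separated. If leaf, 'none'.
Node B's children (from adjacency): G, C

Answer: G C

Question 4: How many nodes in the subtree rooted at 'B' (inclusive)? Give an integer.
Subtree rooted at B contains: B, C, F, G, L
Count = 5

Answer: 5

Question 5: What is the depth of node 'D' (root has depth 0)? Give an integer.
Answer: 3

Derivation:
Path from root to D: J -> K -> A -> D
Depth = number of edges = 3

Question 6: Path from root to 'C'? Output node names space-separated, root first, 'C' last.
Answer: J K B C

Derivation:
Walk down from root: J -> K -> B -> C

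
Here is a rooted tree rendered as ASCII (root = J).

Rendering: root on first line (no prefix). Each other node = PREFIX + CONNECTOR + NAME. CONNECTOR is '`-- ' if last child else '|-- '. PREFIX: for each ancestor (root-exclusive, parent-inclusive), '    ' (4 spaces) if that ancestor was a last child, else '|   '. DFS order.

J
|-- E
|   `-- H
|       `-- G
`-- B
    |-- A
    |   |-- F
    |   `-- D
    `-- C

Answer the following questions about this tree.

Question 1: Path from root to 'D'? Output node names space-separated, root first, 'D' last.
Walk down from root: J -> B -> A -> D

Answer: J B A D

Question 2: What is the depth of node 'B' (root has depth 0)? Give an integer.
Answer: 1

Derivation:
Path from root to B: J -> B
Depth = number of edges = 1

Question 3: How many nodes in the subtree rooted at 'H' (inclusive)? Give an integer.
Subtree rooted at H contains: G, H
Count = 2

Answer: 2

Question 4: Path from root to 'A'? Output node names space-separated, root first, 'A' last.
Walk down from root: J -> B -> A

Answer: J B A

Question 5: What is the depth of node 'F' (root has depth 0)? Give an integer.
Answer: 3

Derivation:
Path from root to F: J -> B -> A -> F
Depth = number of edges = 3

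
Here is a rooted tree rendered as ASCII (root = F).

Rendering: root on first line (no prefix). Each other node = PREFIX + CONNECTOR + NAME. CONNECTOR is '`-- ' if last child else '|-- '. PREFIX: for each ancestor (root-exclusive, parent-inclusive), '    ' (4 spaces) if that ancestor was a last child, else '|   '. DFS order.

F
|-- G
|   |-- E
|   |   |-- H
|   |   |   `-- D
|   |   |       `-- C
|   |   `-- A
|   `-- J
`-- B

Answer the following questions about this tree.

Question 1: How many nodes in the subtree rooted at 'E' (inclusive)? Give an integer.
Subtree rooted at E contains: A, C, D, E, H
Count = 5

Answer: 5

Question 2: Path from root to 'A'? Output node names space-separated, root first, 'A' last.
Walk down from root: F -> G -> E -> A

Answer: F G E A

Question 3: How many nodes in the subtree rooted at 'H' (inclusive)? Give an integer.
Subtree rooted at H contains: C, D, H
Count = 3

Answer: 3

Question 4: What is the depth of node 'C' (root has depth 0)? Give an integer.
Answer: 5

Derivation:
Path from root to C: F -> G -> E -> H -> D -> C
Depth = number of edges = 5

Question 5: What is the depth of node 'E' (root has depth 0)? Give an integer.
Answer: 2

Derivation:
Path from root to E: F -> G -> E
Depth = number of edges = 2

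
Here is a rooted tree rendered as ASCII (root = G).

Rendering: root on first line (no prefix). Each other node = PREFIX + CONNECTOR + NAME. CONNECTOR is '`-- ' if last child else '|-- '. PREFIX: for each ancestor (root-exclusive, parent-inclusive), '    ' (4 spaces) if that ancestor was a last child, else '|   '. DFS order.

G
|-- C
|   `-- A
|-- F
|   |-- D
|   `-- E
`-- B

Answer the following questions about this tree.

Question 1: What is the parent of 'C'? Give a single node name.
Answer: G

Derivation:
Scan adjacency: C appears as child of G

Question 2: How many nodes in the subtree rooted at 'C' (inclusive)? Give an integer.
Answer: 2

Derivation:
Subtree rooted at C contains: A, C
Count = 2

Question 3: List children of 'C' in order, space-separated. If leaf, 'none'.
Answer: A

Derivation:
Node C's children (from adjacency): A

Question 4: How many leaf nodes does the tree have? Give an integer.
Leaves (nodes with no children): A, B, D, E

Answer: 4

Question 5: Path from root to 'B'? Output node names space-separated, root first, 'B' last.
Walk down from root: G -> B

Answer: G B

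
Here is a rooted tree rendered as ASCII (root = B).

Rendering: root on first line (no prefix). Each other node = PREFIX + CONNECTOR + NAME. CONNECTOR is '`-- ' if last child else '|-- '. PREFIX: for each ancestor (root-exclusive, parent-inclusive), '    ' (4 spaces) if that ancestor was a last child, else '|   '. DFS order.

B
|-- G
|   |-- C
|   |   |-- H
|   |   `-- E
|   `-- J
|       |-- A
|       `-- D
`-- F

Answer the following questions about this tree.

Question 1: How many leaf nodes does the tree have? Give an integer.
Leaves (nodes with no children): A, D, E, F, H

Answer: 5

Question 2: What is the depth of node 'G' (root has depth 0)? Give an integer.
Path from root to G: B -> G
Depth = number of edges = 1

Answer: 1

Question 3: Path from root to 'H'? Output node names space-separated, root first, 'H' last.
Answer: B G C H

Derivation:
Walk down from root: B -> G -> C -> H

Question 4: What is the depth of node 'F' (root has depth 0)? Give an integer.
Path from root to F: B -> F
Depth = number of edges = 1

Answer: 1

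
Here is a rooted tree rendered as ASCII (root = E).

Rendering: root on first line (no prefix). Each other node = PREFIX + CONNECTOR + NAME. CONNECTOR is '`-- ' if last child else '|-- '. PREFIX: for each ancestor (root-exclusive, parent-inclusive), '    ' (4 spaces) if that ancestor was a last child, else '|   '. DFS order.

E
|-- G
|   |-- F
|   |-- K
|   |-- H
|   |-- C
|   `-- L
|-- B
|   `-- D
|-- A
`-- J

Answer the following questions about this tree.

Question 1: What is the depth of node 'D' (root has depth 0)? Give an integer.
Answer: 2

Derivation:
Path from root to D: E -> B -> D
Depth = number of edges = 2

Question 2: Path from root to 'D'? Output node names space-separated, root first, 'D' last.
Walk down from root: E -> B -> D

Answer: E B D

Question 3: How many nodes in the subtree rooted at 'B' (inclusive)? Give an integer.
Answer: 2

Derivation:
Subtree rooted at B contains: B, D
Count = 2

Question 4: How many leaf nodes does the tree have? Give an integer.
Leaves (nodes with no children): A, C, D, F, H, J, K, L

Answer: 8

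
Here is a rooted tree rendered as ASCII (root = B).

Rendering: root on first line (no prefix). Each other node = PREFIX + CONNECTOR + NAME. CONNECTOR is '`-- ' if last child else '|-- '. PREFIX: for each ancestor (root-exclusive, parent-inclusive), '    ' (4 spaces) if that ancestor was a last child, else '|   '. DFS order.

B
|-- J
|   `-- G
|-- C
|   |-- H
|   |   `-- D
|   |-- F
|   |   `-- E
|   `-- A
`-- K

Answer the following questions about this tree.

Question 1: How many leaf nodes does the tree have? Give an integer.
Leaves (nodes with no children): A, D, E, G, K

Answer: 5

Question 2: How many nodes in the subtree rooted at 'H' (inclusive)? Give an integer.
Subtree rooted at H contains: D, H
Count = 2

Answer: 2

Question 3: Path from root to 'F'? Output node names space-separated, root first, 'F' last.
Answer: B C F

Derivation:
Walk down from root: B -> C -> F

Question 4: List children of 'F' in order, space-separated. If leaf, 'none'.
Node F's children (from adjacency): E

Answer: E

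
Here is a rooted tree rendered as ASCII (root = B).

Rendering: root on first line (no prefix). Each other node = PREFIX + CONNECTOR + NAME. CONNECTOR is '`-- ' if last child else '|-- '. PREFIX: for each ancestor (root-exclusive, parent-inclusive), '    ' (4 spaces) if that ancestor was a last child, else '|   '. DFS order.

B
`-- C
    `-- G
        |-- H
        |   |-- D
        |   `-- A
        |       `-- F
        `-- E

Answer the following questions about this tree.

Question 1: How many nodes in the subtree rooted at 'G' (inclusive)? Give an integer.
Subtree rooted at G contains: A, D, E, F, G, H
Count = 6

Answer: 6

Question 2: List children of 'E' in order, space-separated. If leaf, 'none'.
Node E's children (from adjacency): (leaf)

Answer: none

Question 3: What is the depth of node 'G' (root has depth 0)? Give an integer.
Path from root to G: B -> C -> G
Depth = number of edges = 2

Answer: 2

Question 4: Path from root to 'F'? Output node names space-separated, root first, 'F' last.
Answer: B C G H A F

Derivation:
Walk down from root: B -> C -> G -> H -> A -> F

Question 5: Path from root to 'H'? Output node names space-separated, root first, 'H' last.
Answer: B C G H

Derivation:
Walk down from root: B -> C -> G -> H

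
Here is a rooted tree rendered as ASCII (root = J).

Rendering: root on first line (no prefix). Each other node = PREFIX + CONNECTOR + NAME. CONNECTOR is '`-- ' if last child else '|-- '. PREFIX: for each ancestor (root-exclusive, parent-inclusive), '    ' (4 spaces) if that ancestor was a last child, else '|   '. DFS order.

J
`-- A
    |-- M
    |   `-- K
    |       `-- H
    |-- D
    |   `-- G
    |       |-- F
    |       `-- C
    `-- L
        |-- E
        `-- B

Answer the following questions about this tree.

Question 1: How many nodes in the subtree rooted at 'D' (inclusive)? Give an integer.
Answer: 4

Derivation:
Subtree rooted at D contains: C, D, F, G
Count = 4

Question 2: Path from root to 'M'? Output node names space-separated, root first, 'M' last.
Walk down from root: J -> A -> M

Answer: J A M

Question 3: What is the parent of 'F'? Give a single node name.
Scan adjacency: F appears as child of G

Answer: G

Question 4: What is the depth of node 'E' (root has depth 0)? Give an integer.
Answer: 3

Derivation:
Path from root to E: J -> A -> L -> E
Depth = number of edges = 3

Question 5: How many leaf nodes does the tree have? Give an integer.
Answer: 5

Derivation:
Leaves (nodes with no children): B, C, E, F, H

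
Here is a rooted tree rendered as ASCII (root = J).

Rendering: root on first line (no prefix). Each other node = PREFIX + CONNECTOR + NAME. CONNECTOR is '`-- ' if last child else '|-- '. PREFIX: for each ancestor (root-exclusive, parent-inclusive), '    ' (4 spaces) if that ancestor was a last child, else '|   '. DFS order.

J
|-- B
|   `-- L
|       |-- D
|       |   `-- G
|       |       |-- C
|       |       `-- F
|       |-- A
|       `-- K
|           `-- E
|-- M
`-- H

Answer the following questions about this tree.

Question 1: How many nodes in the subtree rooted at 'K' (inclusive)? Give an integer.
Subtree rooted at K contains: E, K
Count = 2

Answer: 2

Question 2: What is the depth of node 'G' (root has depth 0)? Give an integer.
Path from root to G: J -> B -> L -> D -> G
Depth = number of edges = 4

Answer: 4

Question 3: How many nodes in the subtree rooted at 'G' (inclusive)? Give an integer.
Answer: 3

Derivation:
Subtree rooted at G contains: C, F, G
Count = 3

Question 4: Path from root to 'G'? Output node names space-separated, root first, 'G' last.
Answer: J B L D G

Derivation:
Walk down from root: J -> B -> L -> D -> G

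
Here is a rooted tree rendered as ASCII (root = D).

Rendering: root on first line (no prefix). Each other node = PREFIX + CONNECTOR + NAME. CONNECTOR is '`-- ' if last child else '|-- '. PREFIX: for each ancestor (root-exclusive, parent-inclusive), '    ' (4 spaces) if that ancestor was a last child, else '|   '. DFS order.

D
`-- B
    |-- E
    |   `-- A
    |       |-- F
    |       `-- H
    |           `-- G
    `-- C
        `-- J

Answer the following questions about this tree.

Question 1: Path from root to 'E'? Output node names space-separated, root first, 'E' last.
Walk down from root: D -> B -> E

Answer: D B E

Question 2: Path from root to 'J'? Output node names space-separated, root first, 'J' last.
Walk down from root: D -> B -> C -> J

Answer: D B C J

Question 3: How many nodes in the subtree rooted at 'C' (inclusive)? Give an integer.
Subtree rooted at C contains: C, J
Count = 2

Answer: 2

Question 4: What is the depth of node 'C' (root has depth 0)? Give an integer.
Path from root to C: D -> B -> C
Depth = number of edges = 2

Answer: 2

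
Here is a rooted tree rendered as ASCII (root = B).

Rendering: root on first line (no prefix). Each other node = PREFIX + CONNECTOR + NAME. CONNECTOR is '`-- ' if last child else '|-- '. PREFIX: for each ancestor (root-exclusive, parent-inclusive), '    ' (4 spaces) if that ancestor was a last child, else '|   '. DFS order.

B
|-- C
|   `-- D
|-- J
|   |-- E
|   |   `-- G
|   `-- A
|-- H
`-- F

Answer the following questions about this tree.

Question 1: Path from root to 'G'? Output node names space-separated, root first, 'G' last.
Answer: B J E G

Derivation:
Walk down from root: B -> J -> E -> G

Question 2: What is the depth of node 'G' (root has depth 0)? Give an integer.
Path from root to G: B -> J -> E -> G
Depth = number of edges = 3

Answer: 3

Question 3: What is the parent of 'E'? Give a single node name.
Answer: J

Derivation:
Scan adjacency: E appears as child of J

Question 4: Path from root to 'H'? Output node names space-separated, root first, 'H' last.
Walk down from root: B -> H

Answer: B H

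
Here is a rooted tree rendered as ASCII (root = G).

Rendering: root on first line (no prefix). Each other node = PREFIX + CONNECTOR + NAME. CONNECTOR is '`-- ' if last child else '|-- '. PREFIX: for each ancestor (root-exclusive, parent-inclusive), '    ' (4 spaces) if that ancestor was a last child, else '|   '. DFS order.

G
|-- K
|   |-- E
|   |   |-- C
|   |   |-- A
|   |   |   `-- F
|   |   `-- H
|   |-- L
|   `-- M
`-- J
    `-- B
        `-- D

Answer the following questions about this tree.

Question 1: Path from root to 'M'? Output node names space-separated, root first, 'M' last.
Walk down from root: G -> K -> M

Answer: G K M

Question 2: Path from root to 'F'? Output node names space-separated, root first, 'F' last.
Walk down from root: G -> K -> E -> A -> F

Answer: G K E A F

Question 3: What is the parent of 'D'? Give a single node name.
Scan adjacency: D appears as child of B

Answer: B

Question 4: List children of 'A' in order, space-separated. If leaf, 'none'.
Node A's children (from adjacency): F

Answer: F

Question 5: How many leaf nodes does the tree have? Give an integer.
Answer: 6

Derivation:
Leaves (nodes with no children): C, D, F, H, L, M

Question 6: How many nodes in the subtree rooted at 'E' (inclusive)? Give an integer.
Subtree rooted at E contains: A, C, E, F, H
Count = 5

Answer: 5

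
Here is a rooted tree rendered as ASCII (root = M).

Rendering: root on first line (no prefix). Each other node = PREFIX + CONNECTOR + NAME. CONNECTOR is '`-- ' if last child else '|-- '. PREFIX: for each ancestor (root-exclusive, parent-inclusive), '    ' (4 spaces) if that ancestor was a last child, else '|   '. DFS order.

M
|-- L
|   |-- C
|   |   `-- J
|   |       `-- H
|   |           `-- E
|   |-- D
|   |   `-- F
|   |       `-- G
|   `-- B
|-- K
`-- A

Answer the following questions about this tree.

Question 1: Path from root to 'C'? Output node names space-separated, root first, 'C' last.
Walk down from root: M -> L -> C

Answer: M L C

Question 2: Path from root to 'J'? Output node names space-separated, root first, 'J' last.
Answer: M L C J

Derivation:
Walk down from root: M -> L -> C -> J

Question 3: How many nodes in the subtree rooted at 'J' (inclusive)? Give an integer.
Answer: 3

Derivation:
Subtree rooted at J contains: E, H, J
Count = 3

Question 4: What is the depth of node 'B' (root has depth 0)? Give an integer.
Answer: 2

Derivation:
Path from root to B: M -> L -> B
Depth = number of edges = 2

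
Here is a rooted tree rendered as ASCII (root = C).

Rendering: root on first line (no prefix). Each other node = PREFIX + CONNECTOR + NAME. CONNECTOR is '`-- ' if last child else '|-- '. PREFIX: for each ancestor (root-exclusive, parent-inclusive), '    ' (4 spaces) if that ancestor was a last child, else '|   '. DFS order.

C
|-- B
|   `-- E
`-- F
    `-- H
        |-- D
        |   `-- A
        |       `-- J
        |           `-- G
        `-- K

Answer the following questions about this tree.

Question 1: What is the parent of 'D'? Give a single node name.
Scan adjacency: D appears as child of H

Answer: H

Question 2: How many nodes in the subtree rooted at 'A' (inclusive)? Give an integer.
Answer: 3

Derivation:
Subtree rooted at A contains: A, G, J
Count = 3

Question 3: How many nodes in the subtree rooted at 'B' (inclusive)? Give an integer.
Answer: 2

Derivation:
Subtree rooted at B contains: B, E
Count = 2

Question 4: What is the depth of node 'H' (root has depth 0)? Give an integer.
Answer: 2

Derivation:
Path from root to H: C -> F -> H
Depth = number of edges = 2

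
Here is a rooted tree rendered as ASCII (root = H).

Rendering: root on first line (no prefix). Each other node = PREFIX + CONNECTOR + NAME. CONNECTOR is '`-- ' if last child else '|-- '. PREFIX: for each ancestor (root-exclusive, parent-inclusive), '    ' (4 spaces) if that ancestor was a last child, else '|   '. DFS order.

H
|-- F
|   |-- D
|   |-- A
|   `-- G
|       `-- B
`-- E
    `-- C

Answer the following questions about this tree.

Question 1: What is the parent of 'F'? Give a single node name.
Answer: H

Derivation:
Scan adjacency: F appears as child of H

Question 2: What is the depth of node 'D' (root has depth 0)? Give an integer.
Path from root to D: H -> F -> D
Depth = number of edges = 2

Answer: 2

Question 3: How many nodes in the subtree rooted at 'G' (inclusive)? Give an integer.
Answer: 2

Derivation:
Subtree rooted at G contains: B, G
Count = 2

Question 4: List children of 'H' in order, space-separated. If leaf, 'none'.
Answer: F E

Derivation:
Node H's children (from adjacency): F, E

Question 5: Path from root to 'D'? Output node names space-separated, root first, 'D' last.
Answer: H F D

Derivation:
Walk down from root: H -> F -> D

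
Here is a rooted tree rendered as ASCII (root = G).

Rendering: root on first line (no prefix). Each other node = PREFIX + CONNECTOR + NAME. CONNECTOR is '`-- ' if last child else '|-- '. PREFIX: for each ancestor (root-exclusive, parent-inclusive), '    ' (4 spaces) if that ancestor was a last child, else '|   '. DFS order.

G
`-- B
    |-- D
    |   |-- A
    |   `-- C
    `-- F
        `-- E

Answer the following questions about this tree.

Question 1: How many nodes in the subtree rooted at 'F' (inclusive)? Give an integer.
Answer: 2

Derivation:
Subtree rooted at F contains: E, F
Count = 2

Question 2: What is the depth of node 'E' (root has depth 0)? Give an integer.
Answer: 3

Derivation:
Path from root to E: G -> B -> F -> E
Depth = number of edges = 3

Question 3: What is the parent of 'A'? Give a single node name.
Answer: D

Derivation:
Scan adjacency: A appears as child of D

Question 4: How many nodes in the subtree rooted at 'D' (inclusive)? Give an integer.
Answer: 3

Derivation:
Subtree rooted at D contains: A, C, D
Count = 3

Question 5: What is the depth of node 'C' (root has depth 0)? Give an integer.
Path from root to C: G -> B -> D -> C
Depth = number of edges = 3

Answer: 3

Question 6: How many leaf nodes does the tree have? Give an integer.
Leaves (nodes with no children): A, C, E

Answer: 3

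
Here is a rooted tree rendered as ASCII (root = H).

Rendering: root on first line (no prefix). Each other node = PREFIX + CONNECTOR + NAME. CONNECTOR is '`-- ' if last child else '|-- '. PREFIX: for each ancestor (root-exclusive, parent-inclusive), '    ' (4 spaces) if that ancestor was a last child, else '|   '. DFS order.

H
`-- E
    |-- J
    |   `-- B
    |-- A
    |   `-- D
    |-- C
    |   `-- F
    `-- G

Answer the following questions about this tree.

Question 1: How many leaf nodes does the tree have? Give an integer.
Leaves (nodes with no children): B, D, F, G

Answer: 4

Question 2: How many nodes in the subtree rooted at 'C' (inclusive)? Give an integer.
Answer: 2

Derivation:
Subtree rooted at C contains: C, F
Count = 2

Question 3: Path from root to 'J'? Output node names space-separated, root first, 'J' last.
Walk down from root: H -> E -> J

Answer: H E J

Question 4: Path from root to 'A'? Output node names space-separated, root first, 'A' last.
Answer: H E A

Derivation:
Walk down from root: H -> E -> A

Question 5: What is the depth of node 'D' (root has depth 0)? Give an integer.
Answer: 3

Derivation:
Path from root to D: H -> E -> A -> D
Depth = number of edges = 3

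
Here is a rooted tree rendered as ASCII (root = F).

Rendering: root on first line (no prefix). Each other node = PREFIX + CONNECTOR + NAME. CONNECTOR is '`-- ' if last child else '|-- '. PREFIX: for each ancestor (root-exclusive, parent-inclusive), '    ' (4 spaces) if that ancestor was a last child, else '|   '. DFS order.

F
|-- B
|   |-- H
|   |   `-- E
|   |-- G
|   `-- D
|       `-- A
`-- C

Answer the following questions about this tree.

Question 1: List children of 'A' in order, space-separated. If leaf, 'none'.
Answer: none

Derivation:
Node A's children (from adjacency): (leaf)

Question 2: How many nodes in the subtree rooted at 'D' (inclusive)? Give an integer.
Answer: 2

Derivation:
Subtree rooted at D contains: A, D
Count = 2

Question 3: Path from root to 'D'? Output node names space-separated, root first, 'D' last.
Answer: F B D

Derivation:
Walk down from root: F -> B -> D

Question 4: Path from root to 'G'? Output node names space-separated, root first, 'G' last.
Walk down from root: F -> B -> G

Answer: F B G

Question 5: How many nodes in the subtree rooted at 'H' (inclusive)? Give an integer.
Answer: 2

Derivation:
Subtree rooted at H contains: E, H
Count = 2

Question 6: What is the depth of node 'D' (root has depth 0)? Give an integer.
Answer: 2

Derivation:
Path from root to D: F -> B -> D
Depth = number of edges = 2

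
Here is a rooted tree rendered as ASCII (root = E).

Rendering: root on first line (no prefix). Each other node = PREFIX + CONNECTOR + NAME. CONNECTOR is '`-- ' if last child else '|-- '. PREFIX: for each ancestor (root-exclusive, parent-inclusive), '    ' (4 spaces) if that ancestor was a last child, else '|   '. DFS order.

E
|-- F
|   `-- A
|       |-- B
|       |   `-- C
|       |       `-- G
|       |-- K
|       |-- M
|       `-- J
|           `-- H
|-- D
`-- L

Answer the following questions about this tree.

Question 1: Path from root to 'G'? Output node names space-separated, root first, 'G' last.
Walk down from root: E -> F -> A -> B -> C -> G

Answer: E F A B C G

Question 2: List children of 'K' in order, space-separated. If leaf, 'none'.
Node K's children (from adjacency): (leaf)

Answer: none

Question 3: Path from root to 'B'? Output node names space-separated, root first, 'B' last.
Answer: E F A B

Derivation:
Walk down from root: E -> F -> A -> B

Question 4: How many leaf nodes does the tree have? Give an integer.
Leaves (nodes with no children): D, G, H, K, L, M

Answer: 6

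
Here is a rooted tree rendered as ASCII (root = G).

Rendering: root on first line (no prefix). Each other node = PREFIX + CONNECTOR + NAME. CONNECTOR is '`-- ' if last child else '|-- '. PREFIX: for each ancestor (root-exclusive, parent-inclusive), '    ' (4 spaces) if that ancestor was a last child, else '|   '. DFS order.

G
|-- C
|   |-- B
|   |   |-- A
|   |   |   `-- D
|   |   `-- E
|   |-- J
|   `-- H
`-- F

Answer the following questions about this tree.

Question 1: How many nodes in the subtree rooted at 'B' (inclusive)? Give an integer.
Subtree rooted at B contains: A, B, D, E
Count = 4

Answer: 4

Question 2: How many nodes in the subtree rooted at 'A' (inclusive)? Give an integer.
Subtree rooted at A contains: A, D
Count = 2

Answer: 2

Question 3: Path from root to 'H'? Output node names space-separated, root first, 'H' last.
Answer: G C H

Derivation:
Walk down from root: G -> C -> H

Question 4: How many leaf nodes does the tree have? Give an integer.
Answer: 5

Derivation:
Leaves (nodes with no children): D, E, F, H, J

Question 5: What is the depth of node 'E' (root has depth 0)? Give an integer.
Path from root to E: G -> C -> B -> E
Depth = number of edges = 3

Answer: 3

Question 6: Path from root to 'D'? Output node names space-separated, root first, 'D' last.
Answer: G C B A D

Derivation:
Walk down from root: G -> C -> B -> A -> D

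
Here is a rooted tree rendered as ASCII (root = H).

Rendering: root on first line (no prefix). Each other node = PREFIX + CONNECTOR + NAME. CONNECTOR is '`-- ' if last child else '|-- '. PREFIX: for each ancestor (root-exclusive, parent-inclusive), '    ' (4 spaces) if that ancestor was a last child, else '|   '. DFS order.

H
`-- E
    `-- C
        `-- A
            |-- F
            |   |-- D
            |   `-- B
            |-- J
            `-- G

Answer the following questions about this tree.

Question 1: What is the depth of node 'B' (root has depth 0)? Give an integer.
Path from root to B: H -> E -> C -> A -> F -> B
Depth = number of edges = 5

Answer: 5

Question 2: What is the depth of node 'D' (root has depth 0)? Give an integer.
Path from root to D: H -> E -> C -> A -> F -> D
Depth = number of edges = 5

Answer: 5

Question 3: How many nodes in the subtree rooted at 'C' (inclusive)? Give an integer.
Subtree rooted at C contains: A, B, C, D, F, G, J
Count = 7

Answer: 7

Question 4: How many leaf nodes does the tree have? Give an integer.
Leaves (nodes with no children): B, D, G, J

Answer: 4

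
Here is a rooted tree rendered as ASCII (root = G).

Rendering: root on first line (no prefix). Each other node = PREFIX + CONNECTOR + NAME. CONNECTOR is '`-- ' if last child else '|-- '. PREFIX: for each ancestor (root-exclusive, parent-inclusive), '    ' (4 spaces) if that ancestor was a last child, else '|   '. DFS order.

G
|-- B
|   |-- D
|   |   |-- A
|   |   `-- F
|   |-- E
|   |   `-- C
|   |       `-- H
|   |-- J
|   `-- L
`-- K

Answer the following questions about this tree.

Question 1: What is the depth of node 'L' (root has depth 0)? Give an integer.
Path from root to L: G -> B -> L
Depth = number of edges = 2

Answer: 2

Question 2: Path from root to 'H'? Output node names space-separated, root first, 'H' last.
Walk down from root: G -> B -> E -> C -> H

Answer: G B E C H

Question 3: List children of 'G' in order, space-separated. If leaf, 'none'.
Node G's children (from adjacency): B, K

Answer: B K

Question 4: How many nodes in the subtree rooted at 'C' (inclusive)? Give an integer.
Answer: 2

Derivation:
Subtree rooted at C contains: C, H
Count = 2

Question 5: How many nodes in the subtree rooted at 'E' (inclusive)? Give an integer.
Subtree rooted at E contains: C, E, H
Count = 3

Answer: 3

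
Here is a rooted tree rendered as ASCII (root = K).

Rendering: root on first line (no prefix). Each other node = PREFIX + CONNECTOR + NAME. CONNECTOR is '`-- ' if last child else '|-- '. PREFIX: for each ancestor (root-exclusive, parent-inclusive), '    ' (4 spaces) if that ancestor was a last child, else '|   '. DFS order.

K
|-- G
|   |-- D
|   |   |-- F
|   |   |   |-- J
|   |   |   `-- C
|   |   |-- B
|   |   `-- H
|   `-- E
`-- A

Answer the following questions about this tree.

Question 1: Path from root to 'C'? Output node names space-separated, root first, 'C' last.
Walk down from root: K -> G -> D -> F -> C

Answer: K G D F C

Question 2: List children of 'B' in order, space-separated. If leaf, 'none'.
Answer: none

Derivation:
Node B's children (from adjacency): (leaf)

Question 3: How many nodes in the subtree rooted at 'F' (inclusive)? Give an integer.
Subtree rooted at F contains: C, F, J
Count = 3

Answer: 3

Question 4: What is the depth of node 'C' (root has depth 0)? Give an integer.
Path from root to C: K -> G -> D -> F -> C
Depth = number of edges = 4

Answer: 4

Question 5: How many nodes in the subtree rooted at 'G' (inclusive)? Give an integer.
Answer: 8

Derivation:
Subtree rooted at G contains: B, C, D, E, F, G, H, J
Count = 8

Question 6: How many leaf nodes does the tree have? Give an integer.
Leaves (nodes with no children): A, B, C, E, H, J

Answer: 6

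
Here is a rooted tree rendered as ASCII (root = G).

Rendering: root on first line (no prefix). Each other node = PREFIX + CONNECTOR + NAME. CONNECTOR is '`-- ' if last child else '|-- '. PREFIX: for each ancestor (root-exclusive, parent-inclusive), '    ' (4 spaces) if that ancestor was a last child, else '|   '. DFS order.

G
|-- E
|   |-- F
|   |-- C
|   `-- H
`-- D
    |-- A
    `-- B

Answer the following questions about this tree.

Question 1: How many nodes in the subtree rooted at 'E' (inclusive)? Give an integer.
Answer: 4

Derivation:
Subtree rooted at E contains: C, E, F, H
Count = 4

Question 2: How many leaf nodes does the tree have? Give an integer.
Answer: 5

Derivation:
Leaves (nodes with no children): A, B, C, F, H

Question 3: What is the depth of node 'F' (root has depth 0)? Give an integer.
Path from root to F: G -> E -> F
Depth = number of edges = 2

Answer: 2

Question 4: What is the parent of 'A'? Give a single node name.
Answer: D

Derivation:
Scan adjacency: A appears as child of D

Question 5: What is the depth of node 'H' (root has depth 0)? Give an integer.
Path from root to H: G -> E -> H
Depth = number of edges = 2

Answer: 2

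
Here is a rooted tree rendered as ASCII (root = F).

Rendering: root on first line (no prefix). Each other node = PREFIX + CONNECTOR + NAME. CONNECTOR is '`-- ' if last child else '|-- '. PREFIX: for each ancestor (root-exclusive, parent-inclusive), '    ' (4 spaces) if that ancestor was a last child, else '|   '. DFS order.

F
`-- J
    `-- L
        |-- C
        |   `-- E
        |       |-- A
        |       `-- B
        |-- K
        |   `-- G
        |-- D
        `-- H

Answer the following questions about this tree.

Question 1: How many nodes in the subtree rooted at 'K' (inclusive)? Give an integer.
Subtree rooted at K contains: G, K
Count = 2

Answer: 2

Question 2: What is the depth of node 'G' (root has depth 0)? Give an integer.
Path from root to G: F -> J -> L -> K -> G
Depth = number of edges = 4

Answer: 4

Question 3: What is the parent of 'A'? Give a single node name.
Scan adjacency: A appears as child of E

Answer: E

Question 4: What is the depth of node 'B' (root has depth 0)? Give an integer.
Path from root to B: F -> J -> L -> C -> E -> B
Depth = number of edges = 5

Answer: 5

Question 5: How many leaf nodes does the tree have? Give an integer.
Leaves (nodes with no children): A, B, D, G, H

Answer: 5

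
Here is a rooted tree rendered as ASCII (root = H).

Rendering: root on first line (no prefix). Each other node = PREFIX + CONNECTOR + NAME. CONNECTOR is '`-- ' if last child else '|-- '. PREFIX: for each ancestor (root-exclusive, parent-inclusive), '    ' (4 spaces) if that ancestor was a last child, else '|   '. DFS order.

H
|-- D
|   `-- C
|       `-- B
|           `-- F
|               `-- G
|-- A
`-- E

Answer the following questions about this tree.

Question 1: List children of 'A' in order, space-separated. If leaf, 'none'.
Node A's children (from adjacency): (leaf)

Answer: none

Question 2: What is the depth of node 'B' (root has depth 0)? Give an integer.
Answer: 3

Derivation:
Path from root to B: H -> D -> C -> B
Depth = number of edges = 3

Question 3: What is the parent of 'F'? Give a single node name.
Scan adjacency: F appears as child of B

Answer: B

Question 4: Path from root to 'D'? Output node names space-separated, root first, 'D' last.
Walk down from root: H -> D

Answer: H D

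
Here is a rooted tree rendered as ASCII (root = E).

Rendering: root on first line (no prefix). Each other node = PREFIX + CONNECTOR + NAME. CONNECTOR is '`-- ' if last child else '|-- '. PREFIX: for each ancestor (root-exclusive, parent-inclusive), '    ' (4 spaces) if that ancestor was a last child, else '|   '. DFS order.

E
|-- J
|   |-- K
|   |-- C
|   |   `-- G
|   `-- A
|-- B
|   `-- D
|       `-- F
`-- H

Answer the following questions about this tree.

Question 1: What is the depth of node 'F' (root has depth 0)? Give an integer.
Answer: 3

Derivation:
Path from root to F: E -> B -> D -> F
Depth = number of edges = 3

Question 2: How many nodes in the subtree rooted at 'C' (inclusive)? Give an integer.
Subtree rooted at C contains: C, G
Count = 2

Answer: 2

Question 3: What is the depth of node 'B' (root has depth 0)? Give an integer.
Answer: 1

Derivation:
Path from root to B: E -> B
Depth = number of edges = 1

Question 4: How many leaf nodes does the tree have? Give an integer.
Answer: 5

Derivation:
Leaves (nodes with no children): A, F, G, H, K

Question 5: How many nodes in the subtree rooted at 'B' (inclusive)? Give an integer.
Answer: 3

Derivation:
Subtree rooted at B contains: B, D, F
Count = 3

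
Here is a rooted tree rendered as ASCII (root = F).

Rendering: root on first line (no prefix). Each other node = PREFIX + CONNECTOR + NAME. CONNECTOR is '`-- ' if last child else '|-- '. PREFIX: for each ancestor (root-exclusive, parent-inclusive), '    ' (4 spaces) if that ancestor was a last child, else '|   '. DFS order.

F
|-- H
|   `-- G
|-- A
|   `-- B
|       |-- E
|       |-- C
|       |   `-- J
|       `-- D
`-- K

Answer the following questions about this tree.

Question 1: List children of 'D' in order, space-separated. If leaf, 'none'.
Answer: none

Derivation:
Node D's children (from adjacency): (leaf)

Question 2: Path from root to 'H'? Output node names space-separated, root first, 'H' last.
Walk down from root: F -> H

Answer: F H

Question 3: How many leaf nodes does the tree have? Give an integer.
Answer: 5

Derivation:
Leaves (nodes with no children): D, E, G, J, K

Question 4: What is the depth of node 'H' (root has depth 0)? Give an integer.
Answer: 1

Derivation:
Path from root to H: F -> H
Depth = number of edges = 1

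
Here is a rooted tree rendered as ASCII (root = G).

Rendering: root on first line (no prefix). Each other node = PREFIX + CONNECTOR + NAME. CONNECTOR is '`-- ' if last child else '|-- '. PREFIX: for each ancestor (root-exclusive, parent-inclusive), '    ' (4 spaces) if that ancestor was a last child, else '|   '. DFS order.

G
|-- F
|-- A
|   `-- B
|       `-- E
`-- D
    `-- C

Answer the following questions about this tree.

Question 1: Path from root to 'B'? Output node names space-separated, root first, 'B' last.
Walk down from root: G -> A -> B

Answer: G A B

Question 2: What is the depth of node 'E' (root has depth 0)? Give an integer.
Path from root to E: G -> A -> B -> E
Depth = number of edges = 3

Answer: 3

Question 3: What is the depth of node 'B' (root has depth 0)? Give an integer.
Answer: 2

Derivation:
Path from root to B: G -> A -> B
Depth = number of edges = 2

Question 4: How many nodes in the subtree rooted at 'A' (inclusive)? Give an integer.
Subtree rooted at A contains: A, B, E
Count = 3

Answer: 3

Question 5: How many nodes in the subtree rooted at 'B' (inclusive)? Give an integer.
Answer: 2

Derivation:
Subtree rooted at B contains: B, E
Count = 2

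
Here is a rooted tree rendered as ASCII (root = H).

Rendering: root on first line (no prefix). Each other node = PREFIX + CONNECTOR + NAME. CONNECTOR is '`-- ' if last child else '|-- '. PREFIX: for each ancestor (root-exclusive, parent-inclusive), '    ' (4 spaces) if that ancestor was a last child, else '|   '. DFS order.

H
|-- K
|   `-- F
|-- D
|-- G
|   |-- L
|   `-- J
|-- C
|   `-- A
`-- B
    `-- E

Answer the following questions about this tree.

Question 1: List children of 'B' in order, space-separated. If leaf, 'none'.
Answer: E

Derivation:
Node B's children (from adjacency): E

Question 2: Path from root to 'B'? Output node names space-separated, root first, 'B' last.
Walk down from root: H -> B

Answer: H B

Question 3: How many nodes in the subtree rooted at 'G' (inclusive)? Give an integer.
Subtree rooted at G contains: G, J, L
Count = 3

Answer: 3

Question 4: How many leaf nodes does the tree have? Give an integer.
Answer: 6

Derivation:
Leaves (nodes with no children): A, D, E, F, J, L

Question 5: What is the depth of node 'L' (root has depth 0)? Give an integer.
Answer: 2

Derivation:
Path from root to L: H -> G -> L
Depth = number of edges = 2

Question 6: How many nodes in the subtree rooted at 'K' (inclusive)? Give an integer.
Subtree rooted at K contains: F, K
Count = 2

Answer: 2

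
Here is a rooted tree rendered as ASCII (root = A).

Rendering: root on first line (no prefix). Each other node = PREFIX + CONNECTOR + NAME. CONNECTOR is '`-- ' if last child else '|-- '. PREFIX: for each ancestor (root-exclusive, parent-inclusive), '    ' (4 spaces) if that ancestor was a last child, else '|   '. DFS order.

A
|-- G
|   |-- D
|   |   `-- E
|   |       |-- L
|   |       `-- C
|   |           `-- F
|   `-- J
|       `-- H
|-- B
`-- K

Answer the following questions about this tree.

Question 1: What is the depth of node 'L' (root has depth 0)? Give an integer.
Answer: 4

Derivation:
Path from root to L: A -> G -> D -> E -> L
Depth = number of edges = 4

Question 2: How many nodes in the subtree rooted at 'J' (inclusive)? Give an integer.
Subtree rooted at J contains: H, J
Count = 2

Answer: 2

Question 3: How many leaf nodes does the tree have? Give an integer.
Answer: 5

Derivation:
Leaves (nodes with no children): B, F, H, K, L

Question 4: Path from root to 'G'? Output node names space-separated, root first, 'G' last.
Walk down from root: A -> G

Answer: A G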